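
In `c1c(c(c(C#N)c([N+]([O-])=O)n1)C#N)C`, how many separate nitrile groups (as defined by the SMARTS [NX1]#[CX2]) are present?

2

[NX1]#[CX2] is the SMARTS for a nitrile: a nitrogen triple-bonded to a two-connected carbon.
The molecule carries 2 separate instances of a nitrile (-C#N) meeting every constraint; each maps to a distinct set of atoms, giving 2 matches.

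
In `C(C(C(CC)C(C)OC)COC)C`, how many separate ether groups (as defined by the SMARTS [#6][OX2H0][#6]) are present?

2

[#6][OX2H0][#6] is the SMARTS for an ether: an aliphatic oxygen bridging two carbons with no H on the oxygen.
The molecule carries 2 separate instances of a methoxy ether (-OCH3) meeting every constraint; each maps to a distinct set of atoms, giving 2 matches.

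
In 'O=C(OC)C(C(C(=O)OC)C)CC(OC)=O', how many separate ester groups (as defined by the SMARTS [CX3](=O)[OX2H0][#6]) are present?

3

[CX3](=O)[OX2H0][#6] is the SMARTS for an ester: a carbonyl carbon bonded to an oxygen that is itself bonded to carbon (no H on that O).
The molecule carries 3 separate instances of a methyl-ester group (-C(=O)OCH3) meeting every constraint; each maps to a distinct set of atoms, giving 3 matches.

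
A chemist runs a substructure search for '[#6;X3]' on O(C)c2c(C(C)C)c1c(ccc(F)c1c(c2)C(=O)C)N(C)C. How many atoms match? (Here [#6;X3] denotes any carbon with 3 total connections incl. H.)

The query [#6;X3] means: any carbon (aromatic or not) with three total connections.
Check the 22 heavy atoms by environment: 10× c (aromatic, X3) → match; 1× F (X1) → no; 1× C (X3) → match; 1× O (X1) → no; 7× C (X4) → no; 1× O (X2) → no; 1× N (X3) → no.
Summing the matching environments: 10 + 1 = 11 matching atoms.

11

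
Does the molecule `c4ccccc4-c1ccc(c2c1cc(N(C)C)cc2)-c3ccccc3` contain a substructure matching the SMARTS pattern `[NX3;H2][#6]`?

The pattern [NX3;H2][#6] describes a trivalent nitrogen with two H attached to carbon — a primary amine.
The closest candidate here is a dimethylamino group (-N(CH3)2), but the nitrogen has H0, not H2. No other fragment satisfies the full query, so there is no match.

No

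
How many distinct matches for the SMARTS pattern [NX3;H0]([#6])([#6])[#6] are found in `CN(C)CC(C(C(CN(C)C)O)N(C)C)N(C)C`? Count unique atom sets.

4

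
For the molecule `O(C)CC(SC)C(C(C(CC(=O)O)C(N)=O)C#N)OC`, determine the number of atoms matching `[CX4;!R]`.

Check the 20 heavy atoms by environment: 9× C (X4, acyclic) → match; 3× O (X2, acyclic) → no; 2× C (X3, acyclic) → no; 2× O (X1, acyclic) → no; 1× C (X2, acyclic) → no; 1× N (X1, acyclic) → no; 1× S (X2, acyclic) → no; 1× N (X3, acyclic) → no.
That gives 9 matching atoms.

9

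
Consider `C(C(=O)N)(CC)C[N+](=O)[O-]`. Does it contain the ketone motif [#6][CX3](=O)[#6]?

No

The pattern [#6][CX3](=O)[#6] describes a carbonyl carbon (no H) flanked by two carbons — a ketone.
The closest candidate here is a primary amide (-C(=O)NH2), but one neighbour of the carbonyl carbon is N, not C. No other fragment satisfies the full query, so there is no match.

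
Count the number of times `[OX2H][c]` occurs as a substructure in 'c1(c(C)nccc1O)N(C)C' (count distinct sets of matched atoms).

[OX2H][c] is the SMARTS for a phenol: a hydroxyl oxygen attached to an aromatic carbon.
Exactly one fragment in the molecule meets all constraints, giving 1 match.

1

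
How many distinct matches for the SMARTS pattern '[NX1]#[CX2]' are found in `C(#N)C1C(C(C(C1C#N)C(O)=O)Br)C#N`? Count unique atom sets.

3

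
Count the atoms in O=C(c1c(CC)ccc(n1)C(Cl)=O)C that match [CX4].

3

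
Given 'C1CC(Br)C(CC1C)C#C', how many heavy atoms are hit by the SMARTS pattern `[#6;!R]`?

The query [#6;!R] means: carbon not in any ring.
Check the 10 heavy atoms by environment: 6× C (in 6-ring) → no; 3× C (acyclic) → match; 1× Br (acyclic) → no.
That gives 3 matching atoms.

3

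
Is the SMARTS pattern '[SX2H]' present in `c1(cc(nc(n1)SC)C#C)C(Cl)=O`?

The pattern [SX2H] describes an aliphatic sulfur with two connections, one being H — a thiol.
The closest candidate here is a methylthio ether (-SCH3), but the sulfur has H0 (bonded to two carbons), not H1. No other fragment satisfies the full query, so there is no match.

No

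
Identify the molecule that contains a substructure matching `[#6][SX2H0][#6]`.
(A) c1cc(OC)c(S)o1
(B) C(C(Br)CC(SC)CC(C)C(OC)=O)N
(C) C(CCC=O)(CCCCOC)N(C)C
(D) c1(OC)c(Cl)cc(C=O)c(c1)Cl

B

[#6][SX2H0][#6] describes an aliphatic sulfur bridging two carbons with no H on the sulfur (a thioether).
(A) has a thiol (-SH) but the sulfur has H1, not H0 bridging two carbons.
(B) contains a methylthio ether (-SCH3), which satisfies every atom and bond constraint.
(C) has a methoxy ether (-OCH3) but the bridging atom is O, not S.
(D) has a methoxy ether (-OCH3) but the bridging atom is O, not S.
So the answer is (B).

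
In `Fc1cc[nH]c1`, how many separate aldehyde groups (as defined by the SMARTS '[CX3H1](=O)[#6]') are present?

0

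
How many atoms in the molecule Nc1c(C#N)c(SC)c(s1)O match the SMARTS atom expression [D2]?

The query [D2] means: atom with exactly two heavy-atom neighbours.
Check the 11 heavy atoms by environment: 1× s (aromatic, D2) → match; 4× c (aromatic, D3) → no; 1× O (D1) → no; 1× C (D2) → match; 2× N (D1) → no; 1× S (D2) → match; 1× C (D1) → no.
Summing the matching environments: 1 + 1 + 1 = 3 matching atoms.

3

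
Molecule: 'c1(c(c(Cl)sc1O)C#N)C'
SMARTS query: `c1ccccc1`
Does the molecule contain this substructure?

No

The pattern c1ccccc1 describes six aromatic carbons in a ring — a benzene ring.
The closest candidate here is a methyl group (-CH3), but no six-membered all-carbon aromatic ring is present. No other fragment satisfies the full query, so there is no match.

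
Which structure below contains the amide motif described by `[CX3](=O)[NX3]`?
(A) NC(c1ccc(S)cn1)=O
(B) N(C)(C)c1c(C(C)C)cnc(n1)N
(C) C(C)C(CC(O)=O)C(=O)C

A

[CX3](=O)[NX3] describes a carbonyl carbon bonded to a trivalent nitrogen (an amide).
(A) contains a primary amide (-C(=O)NH2), which satisfies every atom and bond constraint.
(B) has a primary amino group (-NH2) but the -NH2 is not attached to a carbonyl carbon.
(C) has a carboxylic acid group (-C(=O)OH) but the carbonyl is bonded to O, not to an NX3 nitrogen.
So the answer is (A).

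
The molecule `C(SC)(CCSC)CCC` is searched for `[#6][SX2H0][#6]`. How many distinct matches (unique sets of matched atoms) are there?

[#6][SX2H0][#6] is the SMARTS for a thioether: an aliphatic sulfur bridging two carbons with no H on the sulfur.
The molecule carries 2 separate instances of a methylthio ether (-SCH3) meeting every constraint; each maps to a distinct set of atoms, giving 2 matches.

2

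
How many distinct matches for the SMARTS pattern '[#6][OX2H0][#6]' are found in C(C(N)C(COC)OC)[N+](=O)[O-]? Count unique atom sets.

[#6][OX2H0][#6] is the SMARTS for an ether: an aliphatic oxygen bridging two carbons with no H on the oxygen.
The molecule carries 2 separate instances of a methoxy ether (-OCH3) meeting every constraint; each maps to a distinct set of atoms, giving 2 matches.

2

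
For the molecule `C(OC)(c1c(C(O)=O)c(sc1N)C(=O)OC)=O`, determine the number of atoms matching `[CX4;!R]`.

2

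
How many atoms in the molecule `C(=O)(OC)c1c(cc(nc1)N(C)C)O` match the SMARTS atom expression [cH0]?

3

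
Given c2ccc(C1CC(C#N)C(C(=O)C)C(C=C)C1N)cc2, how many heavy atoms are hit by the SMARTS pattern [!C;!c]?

The query [!C;!c] means: neither aliphatic nor aromatic carbon — same as [!#6].
Check the 20 heavy atoms by environment: 11× C → no; 2× N → match; 1× O → match; 6× c (aromatic) → no.
Summing the matching environments: 2 + 1 = 3 matching atoms.

3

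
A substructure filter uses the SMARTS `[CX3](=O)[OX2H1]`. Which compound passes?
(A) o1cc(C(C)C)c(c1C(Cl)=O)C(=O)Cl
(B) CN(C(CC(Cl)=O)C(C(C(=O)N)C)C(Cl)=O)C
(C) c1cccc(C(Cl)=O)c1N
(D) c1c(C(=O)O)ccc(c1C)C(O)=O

D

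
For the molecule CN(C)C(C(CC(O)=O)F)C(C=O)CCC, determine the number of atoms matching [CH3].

3

Check the 16 heavy atoms by environment: 3× C (H2) → no; 4× C (H1) → no; 2× O (H0) → no; 1× N (H0) → no; 3× C (H3) → match; 1× F (H0) → no; 1× C (H0) → no; 1× O (H1) → no.
That gives 3 matching atoms.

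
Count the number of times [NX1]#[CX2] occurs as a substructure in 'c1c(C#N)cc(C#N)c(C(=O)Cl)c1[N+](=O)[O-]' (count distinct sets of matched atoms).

2

[NX1]#[CX2] is the SMARTS for a nitrile: a nitrogen triple-bonded to a two-connected carbon.
The molecule carries 2 separate instances of a nitrile (-C#N) meeting every constraint; each maps to a distinct set of atoms, giving 2 matches.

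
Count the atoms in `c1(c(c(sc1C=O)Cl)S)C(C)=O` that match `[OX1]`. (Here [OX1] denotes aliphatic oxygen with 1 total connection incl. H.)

The query [OX1] means: aliphatic oxygen with one total connection — typically a carbonyl =O or an oxide.
Check the 12 heavy atoms by environment: 1× s (aromatic, X2) → no; 4× c (aromatic, X3) → no; 1× Cl (X1) → no; 1× S (X2) → no; 2× C (X3) → no; 2× O (X1) → match; 1× C (X4) → no.
That gives 2 matching atoms.

2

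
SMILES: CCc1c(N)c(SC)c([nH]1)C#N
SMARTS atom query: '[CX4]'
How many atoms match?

3

The query [CX4] means: C with X4: aliphatic carbon with exactly 4 total connections (bonds + H).
Check the 12 heavy atoms by environment: 1× n (aromatic, X3) → no; 4× c (aromatic, X3) → no; 3× C (X4) → match; 1× S (X2) → no; 1× C (X2) → no; 1× N (X1) → no; 1× N (X3) → no.
That gives 3 matching atoms.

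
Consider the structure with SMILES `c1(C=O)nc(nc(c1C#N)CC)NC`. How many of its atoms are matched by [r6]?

6

Check the 14 heavy atoms by environment: 2× n (aromatic, in 6-ring) → match; 4× c (aromatic, in 6-ring) → match; 2× N (acyclic) → no; 5× C (acyclic) → no; 1× O (acyclic) → no.
Summing the matching environments: 2 + 4 = 6 matching atoms.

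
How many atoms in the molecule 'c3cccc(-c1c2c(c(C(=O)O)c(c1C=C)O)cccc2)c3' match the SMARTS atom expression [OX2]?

The query [OX2] means: aliphatic oxygen with two total connections — ether, hydroxyl, or ester single-bond O.
Check the 22 heavy atoms by environment: 16× c (aromatic, X3) → no; 3× C (X3) → no; 1× O (X1) → no; 2× O (X2) → match.
That gives 2 matching atoms.

2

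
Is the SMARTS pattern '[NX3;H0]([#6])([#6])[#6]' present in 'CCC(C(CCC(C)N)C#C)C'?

The pattern [NX3;H0]([#6])([#6])[#6] describes a trivalent nitrogen with no H, bonded to three carbons — a tertiary amine.
The closest candidate here is a primary amino group (-NH2), but the nitrogen has H2, not H0 with three carbons. No other fragment satisfies the full query, so there is no match.

No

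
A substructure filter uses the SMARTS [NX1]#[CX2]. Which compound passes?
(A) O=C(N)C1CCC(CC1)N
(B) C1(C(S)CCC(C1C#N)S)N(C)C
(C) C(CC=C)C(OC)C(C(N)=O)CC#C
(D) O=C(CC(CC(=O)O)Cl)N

B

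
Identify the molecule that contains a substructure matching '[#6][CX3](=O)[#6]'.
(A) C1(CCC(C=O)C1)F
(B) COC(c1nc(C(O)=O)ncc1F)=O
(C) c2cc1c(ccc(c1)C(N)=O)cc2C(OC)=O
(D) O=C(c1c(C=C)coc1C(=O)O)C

D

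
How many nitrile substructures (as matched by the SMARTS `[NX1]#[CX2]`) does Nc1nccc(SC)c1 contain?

0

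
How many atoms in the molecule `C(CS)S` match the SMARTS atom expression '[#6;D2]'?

2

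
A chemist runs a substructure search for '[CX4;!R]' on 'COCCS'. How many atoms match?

3

The query [CX4;!R] means: aliphatic carbon with four total connections, not in a ring.
Check the 5 heavy atoms by environment: 3× C (X4, acyclic) → match; 1× S (X2, acyclic) → no; 1× O (X2, acyclic) → no.
That gives 3 matching atoms.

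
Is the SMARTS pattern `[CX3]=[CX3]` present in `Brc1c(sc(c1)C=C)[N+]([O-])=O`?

Yes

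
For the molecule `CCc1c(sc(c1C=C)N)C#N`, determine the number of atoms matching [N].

2

The query [N] means: uppercase N matches aliphatic (non-aromatic) nitrogen only.
Check the 12 heavy atoms by environment: 1× s (aromatic) → no; 4× c (aromatic) → no; 5× C → no; 2× N → match.
That gives 2 matching atoms.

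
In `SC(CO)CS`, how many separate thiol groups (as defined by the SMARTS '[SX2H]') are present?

2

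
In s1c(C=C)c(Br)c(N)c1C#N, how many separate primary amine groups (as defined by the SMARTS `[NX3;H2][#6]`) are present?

1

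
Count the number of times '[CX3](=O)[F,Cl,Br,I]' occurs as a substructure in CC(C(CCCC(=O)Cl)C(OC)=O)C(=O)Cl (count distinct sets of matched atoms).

2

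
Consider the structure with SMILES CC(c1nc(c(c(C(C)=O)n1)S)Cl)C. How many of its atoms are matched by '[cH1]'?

0

The query [cH1] means: aromatic carbon bearing exactly one hydrogen.
Check the 14 heavy atoms by environment: 2× n (aromatic, H0) → no; 4× c (aromatic, H0) → no; 1× Cl (H0) → no; 1× C (H1) → no; 3× C (H3) → no; 1× C (H0) → no; 1× O (H0) → no; 1× S (H1) → no.
No environment satisfies the query, so 0 matching atoms.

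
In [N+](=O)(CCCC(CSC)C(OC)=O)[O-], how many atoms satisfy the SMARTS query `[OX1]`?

The query [OX1] means: aliphatic oxygen with one total connection — typically a carbonyl =O or an oxide.
Check the 14 heavy atoms by environment: 7× C (X4) → no; 1× N (charge +1, X3) → no; 1× O (charge -1, X1) → match; 2× O (X1) → match; 1× C (X3) → no; 1× O (X2) → no; 1× S (X2) → no.
Summing the matching environments: 1 + 2 = 3 matching atoms.

3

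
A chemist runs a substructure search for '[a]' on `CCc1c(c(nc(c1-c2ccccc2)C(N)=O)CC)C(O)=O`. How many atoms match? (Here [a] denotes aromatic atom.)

Check the 22 heavy atoms by environment: 1× n (aromatic) → match; 11× c (aromatic) → match; 6× C → no; 3× O → no; 1× N → no.
Summing the matching environments: 1 + 11 = 12 matching atoms.

12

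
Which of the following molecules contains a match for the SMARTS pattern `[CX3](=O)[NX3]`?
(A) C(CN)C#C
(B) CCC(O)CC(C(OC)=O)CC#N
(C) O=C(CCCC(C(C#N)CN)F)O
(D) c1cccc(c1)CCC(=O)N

D

[CX3](=O)[NX3] describes a carbonyl carbon bonded to a trivalent nitrogen (an amide).
(A) has a primary amino group (-NH2) but the -NH2 is not attached to a carbonyl carbon.
(B) has a methyl-ester group (-C(=O)OCH3) but the carbonyl is bonded to O, not to an NX3 nitrogen.
(C) has a primary amino group (-NH2) but the -NH2 is not attached to a carbonyl carbon.
(D) contains a primary amide (-C(=O)NH2), which satisfies every atom and bond constraint.
So the answer is (D).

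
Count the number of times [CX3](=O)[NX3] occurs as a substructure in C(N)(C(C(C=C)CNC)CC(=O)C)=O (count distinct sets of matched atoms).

[CX3](=O)[NX3] is the SMARTS for an amide: a carbonyl carbon bonded to a trivalent nitrogen.
Exactly one fragment in the molecule meets all constraints, giving 1 match.

1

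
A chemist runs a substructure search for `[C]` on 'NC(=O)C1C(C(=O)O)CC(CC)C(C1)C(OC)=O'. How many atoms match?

The query [C] means: uppercase C matches aliphatic (non-aromatic) carbon only.
Check the 18 heavy atoms by environment: 12× C → match; 5× O → no; 1× N → no.
That gives 12 matching atoms.

12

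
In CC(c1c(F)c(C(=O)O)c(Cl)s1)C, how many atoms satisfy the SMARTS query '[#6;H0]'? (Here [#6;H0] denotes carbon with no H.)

5

The query [#6;H0] means: any carbon with no attached hydrogen.
Check the 13 heavy atoms by environment: 1× s (aromatic, H0) → no; 4× c (aromatic, H0) → match; 1× C (H0) → match; 1× O (H0) → no; 1× O (H1) → no; 1× F (H0) → no; 1× C (H1) → no; 2× C (H3) → no; 1× Cl (H0) → no.
Summing the matching environments: 4 + 1 = 5 matching atoms.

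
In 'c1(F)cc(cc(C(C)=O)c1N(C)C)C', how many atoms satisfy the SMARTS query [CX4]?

The query [CX4] means: C with X4: aliphatic carbon with exactly 4 total connections (bonds + H).
Check the 14 heavy atoms by environment: 6× c (aromatic, X3) → no; 1× C (X3) → no; 1× O (X1) → no; 4× C (X4) → match; 1× F (X1) → no; 1× N (X3) → no.
That gives 4 matching atoms.

4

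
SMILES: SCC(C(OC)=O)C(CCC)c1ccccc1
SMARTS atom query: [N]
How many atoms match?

The query [N] means: uppercase N matches aliphatic (non-aromatic) nitrogen only.
Check the 17 heavy atoms by environment: 8× C → no; 1× S → no; 2× O → no; 6× c (aromatic) → no.
No environment satisfies the query, so 0 matching atoms.

0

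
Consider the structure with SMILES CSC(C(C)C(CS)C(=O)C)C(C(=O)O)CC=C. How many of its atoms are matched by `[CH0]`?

2

The query [CH0] means: aliphatic carbon with no attached hydrogen.
Check the 18 heavy atoms by environment: 3× C (H2) → no; 5× C (H1) → no; 1× S (H0) → no; 3× C (H3) → no; 1× S (H1) → no; 2× C (H0) → match; 2× O (H0) → no; 1× O (H1) → no.
That gives 2 matching atoms.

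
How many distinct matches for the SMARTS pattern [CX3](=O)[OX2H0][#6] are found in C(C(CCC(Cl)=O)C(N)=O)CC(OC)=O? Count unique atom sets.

1

[CX3](=O)[OX2H0][#6] is the SMARTS for an ester: a carbonyl carbon bonded to an oxygen that is itself bonded to carbon (no H on that O).
Exactly one fragment in the molecule meets all constraints, giving 1 match.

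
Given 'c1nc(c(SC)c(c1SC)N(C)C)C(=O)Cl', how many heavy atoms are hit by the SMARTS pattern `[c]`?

5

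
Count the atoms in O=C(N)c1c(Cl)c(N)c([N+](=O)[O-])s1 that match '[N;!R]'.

3

Check the 13 heavy atoms by environment: 1× s (aromatic, in 5-ring) → no; 4× c (aromatic, in 5-ring) → no; 1× Cl (acyclic) → no; 2× N (acyclic) → match; 1× C (acyclic) → no; 2× O (acyclic) → no; 1× N (charge +1, acyclic) → match; 1× O (charge -1, acyclic) → no.
Summing the matching environments: 2 + 1 = 3 matching atoms.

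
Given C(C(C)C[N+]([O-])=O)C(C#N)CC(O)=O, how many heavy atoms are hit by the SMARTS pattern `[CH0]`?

The query [CH0] means: aliphatic carbon with no attached hydrogen.
Check the 14 heavy atoms by environment: 3× C (H2) → no; 2× C (H1) → no; 2× C (H0) → match; 1× N (H0) → no; 1× C (H3) → no; 2× O (H0) → no; 1× O (H1) → no; 1× N (charge +1, H0) → no; 1× O (charge -1, H0) → no.
That gives 2 matching atoms.

2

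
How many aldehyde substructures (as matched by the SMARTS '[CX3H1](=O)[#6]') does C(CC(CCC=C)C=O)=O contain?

[CX3H1](=O)[#6] is the SMARTS for an aldehyde: an sp2 carbon with one H, double-bonded to O and single-bonded to carbon.
The molecule carries 2 separate instances of an aldehyde (-CHO) meeting every constraint; each maps to a distinct set of atoms, giving 2 matches.

2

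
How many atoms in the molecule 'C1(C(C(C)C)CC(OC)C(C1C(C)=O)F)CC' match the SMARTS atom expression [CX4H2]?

The query [CX4H2] means: sp3 carbon (X4) with exactly two hydrogens.
Check the 17 heavy atoms by environment: 2× C (H2, X4) → match; 6× C (H1, X4) → no; 5× C (H3, X4) → no; 1× F (H0, X1) → no; 1× O (H0, X2) → no; 1× C (H0, X3) → no; 1× O (H0, X1) → no.
That gives 2 matching atoms.

2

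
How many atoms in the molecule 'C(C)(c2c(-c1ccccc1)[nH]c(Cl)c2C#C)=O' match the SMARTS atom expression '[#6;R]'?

10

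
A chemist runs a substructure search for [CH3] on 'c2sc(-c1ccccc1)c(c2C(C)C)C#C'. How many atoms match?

Check the 16 heavy atoms by environment: 1× s (aromatic, H0) → no; 4× c (aromatic, H0) → no; 6× c (aromatic, H1) → no; 1× C (H0) → no; 2× C (H1) → no; 2× C (H3) → match.
That gives 2 matching atoms.

2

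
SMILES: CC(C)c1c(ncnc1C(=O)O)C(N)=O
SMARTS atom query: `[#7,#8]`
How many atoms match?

The query [#7,#8] means: nitrogen or oxygen (comma = OR).
Check the 15 heavy atoms by environment: 2× n (aromatic) → match; 4× c (aromatic) → no; 5× C → no; 3× O → match; 1× N → match.
Summing the matching environments: 2 + 3 + 1 = 6 matching atoms.

6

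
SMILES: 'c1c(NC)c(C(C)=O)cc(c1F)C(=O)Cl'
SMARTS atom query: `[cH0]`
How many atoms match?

4

The query [cH0] means: aromatic carbon with no attached hydrogen (substituted or ring-fusion).
Check the 15 heavy atoms by environment: 2× c (aromatic, H1) → no; 4× c (aromatic, H0) → match; 2× C (H0) → no; 2× O (H0) → no; 2× C (H3) → no; 1× N (H1) → no; 1× Cl (H0) → no; 1× F (H0) → no.
That gives 4 matching atoms.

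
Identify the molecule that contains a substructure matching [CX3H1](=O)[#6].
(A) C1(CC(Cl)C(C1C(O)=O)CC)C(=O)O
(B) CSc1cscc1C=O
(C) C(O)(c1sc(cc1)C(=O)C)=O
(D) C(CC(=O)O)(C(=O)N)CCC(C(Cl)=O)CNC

B

[CX3H1](=O)[#6] describes an sp2 carbon with one H, double-bonded to O and single-bonded to carbon (an aldehyde).
(A) has a carboxylic acid group (-C(=O)OH) but the carbonyl carbon has H0 and is bonded to O, not H1.
(B) contains an aldehyde (-CHO), which satisfies every atom and bond constraint.
(C) has a carboxylic acid group (-C(=O)OH) but the carbonyl carbon has H0 and is bonded to O, not H1.
(D) has a carboxylic acid group (-C(=O)OH) but the carbonyl carbon has H0 and is bonded to O, not H1.
So the answer is (B).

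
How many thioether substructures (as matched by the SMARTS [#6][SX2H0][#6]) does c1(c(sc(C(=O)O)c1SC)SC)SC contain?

[#6][SX2H0][#6] is the SMARTS for a thioether: an aliphatic sulfur bridging two carbons with no H on the sulfur.
The molecule carries 3 separate instances of a methylthio ether (-SCH3) meeting every constraint; each maps to a distinct set of atoms, giving 3 matches.

3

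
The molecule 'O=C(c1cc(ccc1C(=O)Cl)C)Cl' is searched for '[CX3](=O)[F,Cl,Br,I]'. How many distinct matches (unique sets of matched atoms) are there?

2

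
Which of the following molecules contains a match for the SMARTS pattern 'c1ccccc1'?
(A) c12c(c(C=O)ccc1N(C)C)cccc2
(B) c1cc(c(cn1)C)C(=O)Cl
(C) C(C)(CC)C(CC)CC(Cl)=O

A

c1ccccc1 describes six aromatic carbons in a ring (a benzene ring).
(A) contains the required atom environment, so the pattern matches.
(B) has a methyl group (-CH3) but no six-membered all-carbon aromatic ring is present.
(C) has a methyl group (-CH3) but no six-membered all-carbon aromatic ring is present.
So the answer is (A).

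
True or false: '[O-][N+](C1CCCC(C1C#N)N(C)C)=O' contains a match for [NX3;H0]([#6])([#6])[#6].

The pattern [NX3;H0]([#6])([#6])[#6] describes a trivalent nitrogen with no H, bonded to three carbons — a tertiary amine.
The molecule carries a dimethylamino group (-N(CH3)2), whose atoms satisfy every constraint of the query, so the pattern matches.

True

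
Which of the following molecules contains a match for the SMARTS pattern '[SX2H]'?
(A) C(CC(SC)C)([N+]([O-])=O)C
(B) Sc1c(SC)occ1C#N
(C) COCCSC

[SX2H] describes an aliphatic sulfur with two connections, one being H (a thiol).
(A) has a methylthio ether (-SCH3) but the sulfur has H0 (bonded to two carbons), not H1.
(B) contains a thiol (-SH), which satisfies every atom and bond constraint.
(C) has a methylthio ether (-SCH3) but the sulfur has H0 (bonded to two carbons), not H1.
So the answer is (B).

B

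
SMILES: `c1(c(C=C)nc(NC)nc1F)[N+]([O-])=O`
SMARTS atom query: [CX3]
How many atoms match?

Check the 14 heavy atoms by environment: 2× n (aromatic, X2) → no; 4× c (aromatic, X3) → no; 1× N (charge +1, X3) → no; 1× O (charge -1, X1) → no; 1× O (X1) → no; 1× N (X3) → no; 1× C (X4) → no; 2× C (X3) → match; 1× F (X1) → no.
That gives 2 matching atoms.

2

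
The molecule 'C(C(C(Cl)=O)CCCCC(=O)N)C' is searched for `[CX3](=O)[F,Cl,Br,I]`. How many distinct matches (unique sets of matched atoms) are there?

1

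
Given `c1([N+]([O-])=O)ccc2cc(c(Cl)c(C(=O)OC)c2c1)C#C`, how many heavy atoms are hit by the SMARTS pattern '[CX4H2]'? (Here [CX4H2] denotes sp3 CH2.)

0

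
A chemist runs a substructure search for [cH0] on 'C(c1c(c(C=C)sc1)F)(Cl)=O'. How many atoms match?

Check the 11 heavy atoms by environment: 1× s (aromatic, H0) → no; 1× c (aromatic, H1) → no; 3× c (aromatic, H0) → match; 1× F (H0) → no; 1× C (H1) → no; 1× C (H2) → no; 1× C (H0) → no; 1× O (H0) → no; 1× Cl (H0) → no.
That gives 3 matching atoms.

3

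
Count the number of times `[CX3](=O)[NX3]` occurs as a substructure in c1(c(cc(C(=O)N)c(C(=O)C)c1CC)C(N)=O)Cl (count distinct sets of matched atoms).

2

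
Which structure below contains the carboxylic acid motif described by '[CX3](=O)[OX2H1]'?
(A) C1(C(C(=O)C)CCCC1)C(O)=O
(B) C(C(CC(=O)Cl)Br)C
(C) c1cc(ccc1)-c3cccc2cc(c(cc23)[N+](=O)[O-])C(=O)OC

[CX3](=O)[OX2H1] describes an sp2 carbon double-bonded to O and single-bonded to an -OH oxygen (a carboxylic acid).
(A) contains a carboxylic acid group (-C(=O)OH), which satisfies every atom and bond constraint.
(B) has an acyl chloride (-C(=O)Cl) but the carbonyl is bonded to Cl, not to an -OH oxygen.
(C) has a methyl-ester group (-C(=O)OCH3) but the singly-bonded O has no H (OX2H0, not OX2H1).
So the answer is (A).

A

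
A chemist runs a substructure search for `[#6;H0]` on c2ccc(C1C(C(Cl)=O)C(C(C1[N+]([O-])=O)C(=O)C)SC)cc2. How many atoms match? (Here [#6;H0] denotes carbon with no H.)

The query [#6;H0] means: any carbon with no attached hydrogen.
Check the 22 heavy atoms by environment: 5× C (H1) → no; 2× C (H0) → match; 3× O (H0) → no; 1× Cl (H0) → no; 1× S (H0) → no; 2× C (H3) → no; 1× N (charge +1, H0) → no; 1× O (charge -1, H0) → no; 1× c (aromatic, H0) → match; 5× c (aromatic, H1) → no.
Summing the matching environments: 2 + 1 = 3 matching atoms.

3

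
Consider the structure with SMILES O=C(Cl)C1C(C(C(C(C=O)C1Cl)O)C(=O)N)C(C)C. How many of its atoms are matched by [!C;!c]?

7

The query [!C;!c] means: neither aliphatic nor aromatic carbon — same as [!#6].
Check the 19 heavy atoms by environment: 12× C → no; 4× O → match; 2× Cl → match; 1× N → match.
Summing the matching environments: 4 + 2 + 1 = 7 matching atoms.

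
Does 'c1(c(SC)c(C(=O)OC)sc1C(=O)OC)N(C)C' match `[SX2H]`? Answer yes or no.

The pattern [SX2H] describes an aliphatic sulfur with two connections, one being H — a thiol.
The closest candidate here is a methylthio ether (-SCH3), but the sulfur has H0 (bonded to two carbons), not H1. No other fragment satisfies the full query, so there is no match.

No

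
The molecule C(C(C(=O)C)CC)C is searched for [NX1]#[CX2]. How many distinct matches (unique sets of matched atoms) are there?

0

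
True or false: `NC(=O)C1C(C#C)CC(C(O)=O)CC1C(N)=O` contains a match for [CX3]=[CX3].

False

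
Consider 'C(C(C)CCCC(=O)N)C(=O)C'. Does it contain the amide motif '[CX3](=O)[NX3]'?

The pattern [CX3](=O)[NX3] describes a carbonyl carbon bonded to a trivalent nitrogen — an amide.
The molecule carries a primary amide (-C(=O)NH2), whose atoms satisfy every constraint of the query, so the pattern matches.

Yes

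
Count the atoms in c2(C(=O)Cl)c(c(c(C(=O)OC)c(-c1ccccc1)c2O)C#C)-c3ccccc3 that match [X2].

4

The query [X2] means: any atom with exactly two total connections (bonds + H).
Check the 28 heavy atoms by environment: 18× c (aromatic, X3) → no; 2× O (X2) → match; 2× C (X3) → no; 2× O (X1) → no; 1× C (X4) → no; 1× Cl (X1) → no; 2× C (X2) → match.
Summing the matching environments: 2 + 2 = 4 matching atoms.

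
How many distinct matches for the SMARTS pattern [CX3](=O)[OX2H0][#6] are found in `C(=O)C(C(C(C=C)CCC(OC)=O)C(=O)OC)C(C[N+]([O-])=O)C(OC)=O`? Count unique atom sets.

[CX3](=O)[OX2H0][#6] is the SMARTS for an ester: a carbonyl carbon bonded to an oxygen that is itself bonded to carbon (no H on that O).
The molecule carries 3 separate instances of a methyl-ester group (-C(=O)OCH3) meeting every constraint; each maps to a distinct set of atoms, giving 3 matches.

3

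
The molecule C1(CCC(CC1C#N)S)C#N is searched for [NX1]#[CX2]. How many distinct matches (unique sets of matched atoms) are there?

[NX1]#[CX2] is the SMARTS for a nitrile: a nitrogen triple-bonded to a two-connected carbon.
The molecule carries 2 separate instances of a nitrile (-C#N) meeting every constraint; each maps to a distinct set of atoms, giving 2 matches.

2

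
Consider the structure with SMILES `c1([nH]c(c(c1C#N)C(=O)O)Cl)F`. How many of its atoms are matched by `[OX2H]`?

Check the 12 heavy atoms by environment: 1× n (aromatic, H1, X3) → no; 4× c (aromatic, H0, X3) → no; 1× C (H0, X2) → no; 1× N (H0, X1) → no; 1× C (H0, X3) → no; 1× O (H0, X1) → no; 1× O (H1, X2) → match; 1× F (H0, X1) → no; 1× Cl (H0, X1) → no.
That gives 1 matching atom.

1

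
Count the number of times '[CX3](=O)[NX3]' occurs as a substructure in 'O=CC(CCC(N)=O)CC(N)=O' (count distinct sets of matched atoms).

2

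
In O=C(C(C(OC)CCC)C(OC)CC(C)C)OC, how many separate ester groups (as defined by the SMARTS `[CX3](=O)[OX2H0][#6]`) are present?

1

[CX3](=O)[OX2H0][#6] is the SMARTS for an ester: a carbonyl carbon bonded to an oxygen that is itself bonded to carbon (no H on that O).
Exactly one fragment in the molecule meets all constraints, giving 1 match.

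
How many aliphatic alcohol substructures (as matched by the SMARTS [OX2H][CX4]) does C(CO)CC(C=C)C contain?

1

[OX2H][CX4] is the SMARTS for an aliphatic alcohol: a hydroxyl oxygen bound to an sp3 (X4) carbon.
Exactly one fragment in the molecule meets all constraints, giving 1 match.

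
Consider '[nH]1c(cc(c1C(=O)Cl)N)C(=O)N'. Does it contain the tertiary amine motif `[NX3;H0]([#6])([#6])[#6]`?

The pattern [NX3;H0]([#6])([#6])[#6] describes a trivalent nitrogen with no H, bonded to three carbons — a tertiary amine.
The closest candidate here is a primary amide (-C(=O)NH2), but the amide nitrogen has H2 and only one carbon neighbour. No other fragment satisfies the full query, so there is no match.

No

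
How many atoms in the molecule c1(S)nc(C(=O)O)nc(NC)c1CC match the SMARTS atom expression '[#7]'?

The query [#7] means: #7 matches any nitrogen atom regardless of aromaticity.
Check the 14 heavy atoms by environment: 2× n (aromatic) → match; 4× c (aromatic) → no; 4× C → no; 2× O → no; 1× N → match; 1× S → no.
Summing the matching environments: 2 + 1 = 3 matching atoms.

3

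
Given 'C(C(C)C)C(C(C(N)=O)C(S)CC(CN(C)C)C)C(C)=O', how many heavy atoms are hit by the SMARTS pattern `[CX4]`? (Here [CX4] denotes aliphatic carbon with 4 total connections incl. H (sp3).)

Check the 21 heavy atoms by environment: 14× C (X4) → match; 1× S (X2) → no; 2× N (X3) → no; 2× C (X3) → no; 2× O (X1) → no.
That gives 14 matching atoms.

14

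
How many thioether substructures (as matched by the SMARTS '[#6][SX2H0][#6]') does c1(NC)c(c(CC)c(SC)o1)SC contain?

2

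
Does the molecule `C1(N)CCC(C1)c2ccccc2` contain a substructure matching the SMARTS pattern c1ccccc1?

Yes

The pattern c1ccccc1 describes six aromatic carbons in a ring — a benzene ring.
The molecule carries a phenyl ring, whose atoms satisfy every constraint of the query, so the pattern matches.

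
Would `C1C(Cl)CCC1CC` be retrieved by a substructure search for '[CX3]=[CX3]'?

The pattern [CX3]=[CX3] describes a non-aromatic C=C double bond between two sp2 carbons — an alkene.
The closest candidate here is an ethyl group (-CH2CH3), but its C-C bond is a single bond between CX4 carbons, not CX3=CX3. No other fragment satisfies the full query, so there is no match.

No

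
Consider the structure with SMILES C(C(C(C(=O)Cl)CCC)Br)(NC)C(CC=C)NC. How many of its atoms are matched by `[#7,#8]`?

The query [#7,#8] means: nitrogen or oxygen (comma = OR).
Check the 18 heavy atoms by environment: 13× C → no; 1× Br → no; 1× O → match; 1× Cl → no; 2× N → match.
Summing the matching environments: 1 + 2 = 3 matching atoms.

3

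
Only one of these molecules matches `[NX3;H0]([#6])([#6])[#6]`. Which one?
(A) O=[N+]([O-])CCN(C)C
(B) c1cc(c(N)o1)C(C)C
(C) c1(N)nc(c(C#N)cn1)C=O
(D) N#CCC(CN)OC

A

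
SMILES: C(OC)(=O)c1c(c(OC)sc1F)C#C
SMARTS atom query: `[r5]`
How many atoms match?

5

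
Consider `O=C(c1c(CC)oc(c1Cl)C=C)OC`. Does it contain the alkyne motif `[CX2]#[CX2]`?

The pattern [CX2]#[CX2] describes a carbon-carbon triple bond — an alkyne.
The closest candidate here is a vinyl group (-CH=CH2), but the C=C is a double bond; both carbons are CX3, not CX2. No other fragment satisfies the full query, so there is no match.

No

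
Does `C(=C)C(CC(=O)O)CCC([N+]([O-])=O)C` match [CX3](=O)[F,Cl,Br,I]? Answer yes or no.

The pattern [CX3](=O)[F,Cl,Br,I] describes a carbonyl carbon bonded to a halogen — an acyl halide.
The closest candidate here is a carboxylic acid group (-C(=O)OH), but the carbonyl is bonded to -OH, not to a halogen. No other fragment satisfies the full query, so there is no match.

No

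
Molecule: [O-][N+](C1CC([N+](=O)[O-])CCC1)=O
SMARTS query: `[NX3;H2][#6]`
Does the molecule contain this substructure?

No

The pattern [NX3;H2][#6] describes a trivalent nitrogen with two H attached to carbon — a primary amine.
The closest candidate here is a nitro group (-[N+](=O)[O-]), but the nitrogen is [N+] with no H, not NX3H2. No other fragment satisfies the full query, so there is no match.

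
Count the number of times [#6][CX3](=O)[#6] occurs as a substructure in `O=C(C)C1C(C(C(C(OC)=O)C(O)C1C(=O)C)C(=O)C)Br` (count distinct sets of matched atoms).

3

[#6][CX3](=O)[#6] is the SMARTS for a ketone: a carbonyl carbon (no H) flanked by two carbons.
The molecule carries 3 separate instances of an acetyl/ketone group (-C(=O)CH3) meeting every constraint; each maps to a distinct set of atoms, giving 3 matches.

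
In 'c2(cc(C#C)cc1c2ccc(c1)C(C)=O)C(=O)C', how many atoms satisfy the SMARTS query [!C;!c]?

The query [!C;!c] means: neither aliphatic nor aromatic carbon — same as [!#6].
Check the 18 heavy atoms by environment: 10× c (aromatic) → no; 6× C → no; 2× O → match.
That gives 2 matching atoms.

2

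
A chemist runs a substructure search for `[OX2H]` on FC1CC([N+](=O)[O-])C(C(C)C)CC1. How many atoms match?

0

The query [OX2H] means: aliphatic oxygen with two connections, one of which is H — an -OH oxygen.
Check the 13 heavy atoms by environment: 4× C (H1, X4) → no; 3× C (H2, X4) → no; 1× N (charge +1, H0, X3) → no; 1× O (charge -1, H0, X1) → no; 1× O (H0, X1) → no; 1× F (H0, X1) → no; 2× C (H3, X4) → no.
No environment satisfies the query, so 0 matching atoms.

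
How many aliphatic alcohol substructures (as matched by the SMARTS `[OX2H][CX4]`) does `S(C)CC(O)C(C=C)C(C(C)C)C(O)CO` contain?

[OX2H][CX4] is the SMARTS for an aliphatic alcohol: a hydroxyl oxygen bound to an sp3 (X4) carbon.
The molecule carries 3 separate instances of a hydroxyl group (-OH) meeting every constraint; each maps to a distinct set of atoms, giving 3 matches.

3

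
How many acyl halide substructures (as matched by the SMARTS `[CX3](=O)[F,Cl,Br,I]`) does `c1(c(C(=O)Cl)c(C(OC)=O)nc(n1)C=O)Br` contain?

1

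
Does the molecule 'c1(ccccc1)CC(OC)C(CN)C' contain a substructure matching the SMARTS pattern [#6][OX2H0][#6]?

Yes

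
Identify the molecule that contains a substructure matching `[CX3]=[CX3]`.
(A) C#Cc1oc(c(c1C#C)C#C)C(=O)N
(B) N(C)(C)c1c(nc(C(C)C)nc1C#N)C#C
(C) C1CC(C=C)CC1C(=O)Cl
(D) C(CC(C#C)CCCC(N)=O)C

C

[CX3]=[CX3] describes a non-aromatic C=C double bond between two sp2 carbons (an alkene).
(A) has an ethynyl group (-C#CH) but the C-C bond is a triple bond, not a double bond.
(B) has an ethynyl group (-C#CH) but the C-C bond is a triple bond, not a double bond.
(C) contains a vinyl group (-CH=CH2), which satisfies every atom and bond constraint.
(D) has an ethynyl group (-C#CH) but the C-C bond is a triple bond, not a double bond.
So the answer is (C).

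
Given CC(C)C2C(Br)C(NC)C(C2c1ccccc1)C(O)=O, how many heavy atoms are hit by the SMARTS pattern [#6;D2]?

The query [#6;D2] means: any carbon bonded to exactly two heavy atoms.
Check the 20 heavy atoms by environment: 7× C (D3) → no; 1× N (D2) → no; 3× C (D1) → no; 2× O (D1) → no; 1× Br (D1) → no; 1× c (aromatic, D3) → no; 5× c (aromatic, D2) → match.
That gives 5 matching atoms.

5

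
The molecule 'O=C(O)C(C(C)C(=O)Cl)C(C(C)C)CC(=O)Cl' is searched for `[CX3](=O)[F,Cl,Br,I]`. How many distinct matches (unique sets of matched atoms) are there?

2

[CX3](=O)[F,Cl,Br,I] is the SMARTS for an acyl halide: a carbonyl carbon bonded to a halogen.
The molecule carries 2 separate instances of an acyl chloride (-C(=O)Cl) meeting every constraint; each maps to a distinct set of atoms, giving 2 matches.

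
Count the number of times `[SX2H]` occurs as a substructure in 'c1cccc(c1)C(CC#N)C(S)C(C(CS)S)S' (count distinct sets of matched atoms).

4

[SX2H] is the SMARTS for a thiol: an aliphatic sulfur with two connections, one being H.
The molecule carries 4 separate instances of a thiol (-SH) meeting every constraint; each maps to a distinct set of atoms, giving 4 matches.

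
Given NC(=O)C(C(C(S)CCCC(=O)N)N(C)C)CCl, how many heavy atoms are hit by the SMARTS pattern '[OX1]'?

2

The query [OX1] means: aliphatic oxygen with one total connection — typically a carbonyl =O or an oxide.
Check the 18 heavy atoms by environment: 9× C (X4) → no; 3× N (X3) → no; 2× C (X3) → no; 2× O (X1) → match; 1× S (X2) → no; 1× Cl (X1) → no.
That gives 2 matching atoms.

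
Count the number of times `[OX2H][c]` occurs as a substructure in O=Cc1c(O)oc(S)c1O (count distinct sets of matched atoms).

2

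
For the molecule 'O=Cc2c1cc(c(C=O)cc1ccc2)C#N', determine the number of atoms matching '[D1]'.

3

Check the 16 heavy atoms by environment: 5× c (aromatic, D3) → no; 5× c (aromatic, D2) → no; 3× C (D2) → no; 1× N (D1) → match; 2× O (D1) → match.
Summing the matching environments: 1 + 2 = 3 matching atoms.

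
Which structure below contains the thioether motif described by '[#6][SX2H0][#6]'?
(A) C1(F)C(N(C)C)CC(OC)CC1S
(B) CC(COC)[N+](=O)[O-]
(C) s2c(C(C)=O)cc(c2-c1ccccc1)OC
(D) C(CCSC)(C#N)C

[#6][SX2H0][#6] describes an aliphatic sulfur bridging two carbons with no H on the sulfur (a thioether).
(A) has a thiol (-SH) but the sulfur has H1, not H0 bridging two carbons.
(B) has a methoxy ether (-OCH3) but the bridging atom is O, not S.
(C) has a methoxy ether (-OCH3) but the bridging atom is O, not S.
(D) contains a methylthio ether (-SCH3), which satisfies every atom and bond constraint.
So the answer is (D).

D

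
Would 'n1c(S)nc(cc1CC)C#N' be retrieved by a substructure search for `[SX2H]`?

The pattern [SX2H] describes an aliphatic sulfur with two connections, one being H — a thiol.
The molecule carries a thiol (-SH), whose atoms satisfy every constraint of the query, so the pattern matches.

Yes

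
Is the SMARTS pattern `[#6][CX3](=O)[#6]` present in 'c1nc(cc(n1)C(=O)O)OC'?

The pattern [#6][CX3](=O)[#6] describes a carbonyl carbon (no H) flanked by two carbons — a ketone.
The closest candidate here is a carboxylic acid group (-C(=O)OH), but one neighbour of the carbonyl carbon is O, not C. No other fragment satisfies the full query, so there is no match.

No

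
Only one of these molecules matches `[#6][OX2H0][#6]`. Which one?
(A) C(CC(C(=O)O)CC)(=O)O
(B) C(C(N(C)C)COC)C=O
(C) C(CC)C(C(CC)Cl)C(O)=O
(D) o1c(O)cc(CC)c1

[#6][OX2H0][#6] describes an aliphatic oxygen bridging two carbons with no H on the oxygen (an ether).
(A) has a carboxylic acid group (-C(=O)OH) but the -OH oxygen has H1; the =O is OX1, not OX2.
(B) contains a methoxy ether (-OCH3), which satisfies every atom and bond constraint.
(C) has a carboxylic acid group (-C(=O)OH) but the -OH oxygen has H1; the =O is OX1, not OX2.
(D) has a hydroxyl group (-OH) but the oxygen has H1, not H0 bridging two carbons.
So the answer is (B).

B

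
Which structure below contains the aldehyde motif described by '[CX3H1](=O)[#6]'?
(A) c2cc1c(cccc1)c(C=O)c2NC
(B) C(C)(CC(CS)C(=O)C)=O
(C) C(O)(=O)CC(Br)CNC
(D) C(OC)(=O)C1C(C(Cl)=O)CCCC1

[CX3H1](=O)[#6] describes an sp2 carbon with one H, double-bonded to O and single-bonded to carbon (an aldehyde).
(A) contains an aldehyde (-CHO), which satisfies every atom and bond constraint.
(B) has an acetyl/ketone group (-C(=O)CH3) but the carbonyl carbon has H0 (two carbon neighbours), not H1.
(C) has a carboxylic acid group (-C(=O)OH) but the carbonyl carbon has H0 and is bonded to O, not H1.
(D) has a methyl-ester group (-C(=O)OCH3) but the carbonyl carbon has H0, not H1.
So the answer is (A).

A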